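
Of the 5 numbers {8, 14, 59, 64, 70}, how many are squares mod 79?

(8/79) = +1 → QR.
(14/79) = -1 → non-residue.
(59/79) = -1 → non-residue.
(64/79) = +1 → QR.
(70/79) = -1 → non-residue.
Total quadratic residues among the 5: 2.

2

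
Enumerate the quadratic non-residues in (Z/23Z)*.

Square k = 1,…,11 (k and 23−k give the same square):
1²=1, 2²=4, 3²=9, 4²=16, 5²≡2, 6²≡13, 7²≡3, 8²≡18, 9²≡12, 10²≡8, 11²≡6 (mod 23).
The residues are {1, 2, 3, 4, 6, 8, 9, 12, 13, 16, 18}; the non-residues are the remaining 11 nonzero classes.

5 7 10 11 14 15 17 19 20 21 22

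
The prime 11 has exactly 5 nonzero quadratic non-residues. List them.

2,6,7,8,10

Square k = 1,…,5 (k and 11−k give the same square):
1²=1, 2²=4, 3²=9, 4²≡5, 5²≡3 (mod 11).
The residues are {1, 3, 4, 5, 9}; the non-residues are the remaining 5 nonzero classes.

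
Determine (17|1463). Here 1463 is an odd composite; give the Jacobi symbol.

Reciprocity: 17 ≡ 1 and 1463 ≡ 3 (mod 4), so (17/1463) = +(1463/17).
Reduce top mod 17: now compute (1/17).
Reached (1/17) = 1. Collecting the sign flips along the way, the symbol is +1.

1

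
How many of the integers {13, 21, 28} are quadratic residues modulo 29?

(13/29) = +1 → QR.
(21/29) = -1 → non-residue.
(28/29) = +1 → QR.
Total quadratic residues among the 3: 2.

2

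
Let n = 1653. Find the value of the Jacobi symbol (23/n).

Reciprocity: 23 ≡ 3 and 1653 ≡ 1 (mod 4), so (23/1653) = +(1653/23).
Reduce top mod 23: now compute (20/23).
Pull out 2^2: since 23 ≡ 7 (mod 8), (2/23) = +1, so (2/23)^2 = +1.
Reciprocity: 5 ≡ 1 and 23 ≡ 3 (mod 4), so (5/23) = +(23/5).
Reduce top mod 5: now compute (3/5).
Reciprocity: 3 ≡ 3 and 5 ≡ 1 (mod 4), so (3/5) = +(5/3).
Reduce top mod 3: now compute (2/3).
Pull out 2: since 3 ≡ 3 (mod 8), (2/3) = -1.
Reached (1/3) = 1. Collecting the sign flips along the way, the symbol is -1.

-1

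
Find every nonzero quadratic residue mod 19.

1 4 5 6 7 9 11 16 17

Square k = 1,…,9 (k and 19−k give the same square):
1²=1, 2²=4, 3²=9, 4²=16, 5²≡6, 6²≡17, 7²≡11, 8²≡7, 9²≡5 (mod 19).
So the quadratic residues mod 19 are {1, 4, 5, 6, 7, 9, 11, 16, 17}.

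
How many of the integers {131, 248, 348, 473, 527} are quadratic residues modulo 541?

(131/541) = -1 → non-residue.
(248/541) = -1 → non-residue.
(348/541) = -1 → non-residue.
(473/541) = -1 → non-residue.
(527/541) = -1 → non-residue.
Total quadratic residues among the 5: 0.

0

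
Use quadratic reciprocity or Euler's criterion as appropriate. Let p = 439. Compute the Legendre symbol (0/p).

0

Top reduces to 0: gcd > 1, so the symbol is 0.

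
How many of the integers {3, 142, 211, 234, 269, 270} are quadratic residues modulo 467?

(3/467) = +1 → QR.
(142/467) = -1 → non-residue.
(211/467) = -1 → non-residue.
(234/467) = -1 → non-residue.
(269/467) = -1 → non-residue.
(270/467) = +1 → QR.
Total quadratic residues among the 6: 2.

2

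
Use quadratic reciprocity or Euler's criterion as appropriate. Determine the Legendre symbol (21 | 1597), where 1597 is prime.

1

Reciprocity: 21 ≡ 1 and 1597 ≡ 1 (mod 4), so (21/1597) = +(1597/21).
Reduce top mod 21: now compute (1/21).
Reached (1/21) = 1. Collecting the sign flips along the way, the symbol is +1.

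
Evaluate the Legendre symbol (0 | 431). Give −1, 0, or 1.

0

Top reduces to 0: gcd > 1, so the symbol is 0.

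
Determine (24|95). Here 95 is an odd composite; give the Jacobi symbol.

1

Pull out 2^3: since 95 ≡ 7 (mod 8), (2/95) = +1, so (2/95)^3 = +1.
Reciprocity: 3 ≡ 3 and 95 ≡ 3 (mod 4), so (3/95) = −(95/3).
Reduce top mod 3: now compute (2/3).
Pull out 2: since 3 ≡ 3 (mod 8), (2/3) = -1.
Reached (1/3) = 1. Collecting the sign flips along the way, the symbol is +1.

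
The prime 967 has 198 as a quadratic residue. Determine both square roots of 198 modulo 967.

Since 967 ≡ 3 (mod 4), a square root of 198 is 198^((967+1)/4) = 198^242 mod 967.
Repeated squaring: 198^2≡524, 198^4≡915, 198^8≡770, 198^16≡129, 198^32≡202, 198^64≡190, 198^128≡321 (mod 967).
198^242 = 198^(128+64+32+16+2) ≡ 113 (mod 967).
Check: 113² = 12769 ≡ 198 (mod 967). The two roots are 113 and 854.

113, 854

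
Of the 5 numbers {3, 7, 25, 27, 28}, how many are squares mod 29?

3

(3/29) = -1 → non-residue.
(7/29) = +1 → QR.
(25/29) = +1 → QR.
(27/29) = -1 → non-residue.
(28/29) = +1 → QR.
Total quadratic residues among the 5: 3.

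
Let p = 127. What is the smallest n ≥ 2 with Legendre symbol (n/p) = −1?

(2/127) = +1, so 2 is a residue.
(3/127) = −1, so 3 is the smallest positive non-residue mod 127.

3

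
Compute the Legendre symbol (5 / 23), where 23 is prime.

Euler's criterion: (5/23) ≡ 5^11 (mod 23).
5^2 ≡ 2 (mod 23)
5^4 ≡ 4 (mod 23)
5^8 ≡ 16 (mod 23)
5^11 = 5^(8+2+1) ≡ 22 (mod 23).
Result is 22 ≡ −1, so (5/23) = −1.

-1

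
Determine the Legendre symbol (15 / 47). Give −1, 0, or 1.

-1

Euler's criterion: (15/47) ≡ 15^23 (mod 47).
15^2 ≡ 37 (mod 47)
15^4 ≡ 6 (mod 47)
15^8 ≡ 36 (mod 47)
15^16 ≡ 27 (mod 47)
15^23 = 15^(16+4+2+1) ≡ 46 (mod 47).
Result is 46 ≡ −1, so (15/47) = −1.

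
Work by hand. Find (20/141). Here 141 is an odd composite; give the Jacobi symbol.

Pull out 2^2: since 141 ≡ 5 (mod 8), (2/141) = -1, so (2/141)^2 = +1.
Reciprocity: 5 ≡ 1 and 141 ≡ 1 (mod 4), so (5/141) = +(141/5).
Reduce top mod 5: now compute (1/5).
Reached (1/5) = 1. Collecting the sign flips along the way, the symbol is +1.

1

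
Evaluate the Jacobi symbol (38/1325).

1

Pull out 2: since 1325 ≡ 5 (mod 8), (2/1325) = -1.
Reciprocity: 19 ≡ 3 and 1325 ≡ 1 (mod 4), so (19/1325) = +(1325/19).
Reduce top mod 19: now compute (14/19).
Pull out 2: since 19 ≡ 3 (mod 8), (2/19) = -1.
Reciprocity: 7 ≡ 3 and 19 ≡ 3 (mod 4), so (7/19) = −(19/7).
Reduce top mod 7: now compute (5/7).
Reciprocity: 5 ≡ 1 and 7 ≡ 3 (mod 4), so (5/7) = +(7/5).
Reduce top mod 5: now compute (2/5).
Pull out 2: since 5 ≡ 5 (mod 8), (2/5) = -1.
Reached (1/5) = 1. Collecting the sign flips along the way, the symbol is +1.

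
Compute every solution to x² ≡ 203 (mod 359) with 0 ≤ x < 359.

Since 359 ≡ 3 (mod 4), a square root of 203 is 203^((359+1)/4) = 203^90 mod 359.
Repeated squaring: 203^2≡283, 203^4≡32, 203^8≡306, 203^16≡296, 203^32≡20, 203^64≡41 (mod 359).
203^90 = 203^(64+16+8+2) ≡ 214 (mod 359).
Check: 214² = 45796 ≡ 203 (mod 359). The two roots are 145 and 214.

145, 214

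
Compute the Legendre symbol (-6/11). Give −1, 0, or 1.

First reduce: -6 ≡ 5 (mod 11).
Reciprocity: 5 ≡ 1 and 11 ≡ 3 (mod 4), so (5/11) = +(11/5).
Reduce top mod 5: now compute (1/5).
Reached (1/5) = 1. Collecting the sign flips along the way, the symbol is +1.

1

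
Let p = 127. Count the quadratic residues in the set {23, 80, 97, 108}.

0

(23/127) = -1 → non-residue.
(80/127) = -1 → non-residue.
(97/127) = -1 → non-residue.
(108/127) = -1 → non-residue.
Total quadratic residues among the 4: 0.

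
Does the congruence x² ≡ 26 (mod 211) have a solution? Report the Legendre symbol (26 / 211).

Pull out 2: since 211 ≡ 3 (mod 8), (2/211) = -1.
Reciprocity: 13 ≡ 1 and 211 ≡ 3 (mod 4), so (13/211) = +(211/13).
Reduce top mod 13: now compute (3/13).
Reciprocity: 3 ≡ 3 and 13 ≡ 1 (mod 4), so (3/13) = +(13/3).
Reduce top mod 3: now compute (1/3).
Reached (1/3) = 1. Collecting the sign flips along the way, the symbol is -1.

-1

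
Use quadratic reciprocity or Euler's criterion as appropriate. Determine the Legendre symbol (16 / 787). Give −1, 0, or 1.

1

Euler's criterion: (16/787) ≡ 16^393 (mod 787).
16^2 ≡ 256 (mod 787)
16^4 ≡ 215 (mod 787)
16^8 ≡ 579 (mod 787)
16^16 ≡ 766 (mod 787)
16^32 ≡ 441 (mod 787)
16^64 ≡ 92 (mod 787)
16^128 ≡ 594 (mod 787)
16^256 ≡ 260 (mod 787)
16^393 = 16^(256+128+8+1) ≡ 1 (mod 787).
Result is 1, so (16/787) = 1.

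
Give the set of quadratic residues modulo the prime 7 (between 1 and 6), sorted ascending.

Square k = 1,…,3 (k and 7−k give the same square):
1²=1, 2²=4, 3²≡2 (mod 7).
So the quadratic residues mod 7 are {1, 2, 4}.

1,2,4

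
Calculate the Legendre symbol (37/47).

1

Euler's criterion: (37/47) ≡ 37^23 (mod 47).
37^2 ≡ 6 (mod 47)
37^4 ≡ 36 (mod 47)
37^8 ≡ 27 (mod 47)
37^16 ≡ 24 (mod 47)
37^23 = 37^(16+4+2+1) ≡ 1 (mod 47).
Result is 1, so (37/47) = 1.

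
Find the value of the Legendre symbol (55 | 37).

-1

Euler's criterion: (55/37) ≡ 18^18 (mod 37).
18^2 ≡ 28 (mod 37)
18^4 ≡ 7 (mod 37)
18^8 ≡ 12 (mod 37)
18^16 ≡ 33 (mod 37)
18^18 = 18^(16+2) ≡ 36 (mod 37).
Result is 36 ≡ −1, so (55/37) = −1.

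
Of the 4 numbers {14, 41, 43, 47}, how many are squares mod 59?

(14/59) = -1 → non-residue.
(41/59) = +1 → QR.
(43/59) = -1 → non-residue.
(47/59) = -1 → non-residue.
Total quadratic residues among the 4: 1.

1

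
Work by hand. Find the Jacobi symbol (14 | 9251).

1

Pull out 2: since 9251 ≡ 3 (mod 8), (2/9251) = -1.
Reciprocity: 7 ≡ 3 and 9251 ≡ 3 (mod 4), so (7/9251) = −(9251/7).
Reduce top mod 7: now compute (4/7).
Pull out 2^2: since 7 ≡ 7 (mod 8), (2/7) = +1, so (2/7)^2 = +1.
Reached (1/7) = 1. Collecting the sign flips along the way, the symbol is +1.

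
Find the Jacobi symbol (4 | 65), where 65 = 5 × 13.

1

Pull out 2^2: since 65 ≡ 1 (mod 8), (2/65) = +1, so (2/65)^2 = +1.
Reached (1/65) = 1. Collecting the sign flips along the way, the symbol is +1.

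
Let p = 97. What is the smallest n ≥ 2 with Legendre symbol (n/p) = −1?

5

(2/97) = +1, so 2 is a residue.
(3/97) = +1, so 3 is a residue.
(4/97) = +1, so 4 is a residue.
(5/97) = −1, so 5 is the smallest positive non-residue mod 97.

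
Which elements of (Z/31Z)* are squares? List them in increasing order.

Square k = 1,…,15 (k and 31−k give the same square):
1²=1, 2²=4, 3²=9, 4²=16, 5²=25, 6²≡5, 7²≡18, 8²≡2, 9²≡19, 10²≡7, 11²≡28, 12²≡20, 13²≡14, 14²≡10, 15²≡8 (mod 31).
So the quadratic residues mod 31 are {1, 2, 4, 5, 7, 8, 9, 10, 14, 16, 18, 19, 20, 25, 28}.

1 2 4 5 7 8 9 10 14 16 18 19 20 25 28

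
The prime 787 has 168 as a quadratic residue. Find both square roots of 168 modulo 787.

331, 456

Since 787 ≡ 3 (mod 4), a square root of 168 is 168^((787+1)/4) = 168^197 mod 787.
Repeated squaring: 168^2≡679, 168^4≡646, 168^8≡206, 168^16≡725, 168^32≡696, 168^64≡411, 168^128≡503 (mod 787).
168^197 = 168^(128+64+4+1) ≡ 456 (mod 787).
Check: 456² = 207936 ≡ 168 (mod 787). The two roots are 331 and 456.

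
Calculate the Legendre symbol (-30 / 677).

Euler's criterion: (-30/677) ≡ 647^338 (mod 677).
647^2 ≡ 223 (mod 677)
647^4 ≡ 308 (mod 677)
647^8 ≡ 84 (mod 677)
647^16 ≡ 286 (mod 677)
647^32 ≡ 556 (mod 677)
647^64 ≡ 424 (mod 677)
647^128 ≡ 371 (mod 677)
647^256 ≡ 210 (mod 677)
647^338 = 647^(256+64+16+2) ≡ 676 (mod 677).
Result is 676 ≡ −1, so (-30/677) = −1.

-1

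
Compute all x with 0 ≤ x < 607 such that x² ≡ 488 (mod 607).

Since 607 ≡ 3 (mod 4), a square root of 488 is 488^((607+1)/4) = 488^152 mod 607.
Repeated squaring: 488^2≡200, 488^4≡545, 488^8≡202, 488^16≡135, 488^32≡15, 488^64≡225, 488^128≡244 (mod 607).
488^152 = 488^(128+16+8) ≡ 553 (mod 607).
Check: 553² = 305809 ≡ 488 (mod 607). The two roots are 54 and 553.

54, 553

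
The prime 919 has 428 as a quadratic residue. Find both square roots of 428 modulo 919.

249, 670

Since 919 ≡ 3 (mod 4), a square root of 428 is 428^((919+1)/4) = 428^230 mod 919.
Repeated squaring: 428^2≡303, 428^4≡828, 428^8≡10, 428^16≡100, 428^32≡810, 428^64≡853, 428^128≡680 (mod 919).
428^230 = 428^(128+64+32+4+2) ≡ 670 (mod 919).
Check: 670² = 448900 ≡ 428 (mod 919). The two roots are 249 and 670.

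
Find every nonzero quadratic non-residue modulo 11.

2,6,7,8,10

Square k = 1,…,5 (k and 11−k give the same square):
1²=1, 2²=4, 3²=9, 4²≡5, 5²≡3 (mod 11).
The residues are {1, 3, 4, 5, 9}; the non-residues are the remaining 5 nonzero classes.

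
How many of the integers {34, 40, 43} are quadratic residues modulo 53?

2

(34/53) = -1 → non-residue.
(40/53) = +1 → QR.
(43/53) = +1 → QR.
Total quadratic residues among the 3: 2.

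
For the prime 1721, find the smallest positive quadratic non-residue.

3

(2/1721) = +1, so 2 is a residue.
(3/1721) = −1, so 3 is the smallest positive non-residue mod 1721.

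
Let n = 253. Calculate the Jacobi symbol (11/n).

Reciprocity: 11 ≡ 3 and 253 ≡ 1 (mod 4), so (11/253) = +(253/11).
Reduce top mod 11: now compute (0/11).
Top reduces to 0: gcd > 1, so the symbol is 0.

0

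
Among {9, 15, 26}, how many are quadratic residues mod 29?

(9/29) = +1 → QR.
(15/29) = -1 → non-residue.
(26/29) = -1 → non-residue.
Total quadratic residues among the 3: 1.

1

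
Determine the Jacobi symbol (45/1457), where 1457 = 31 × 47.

Reciprocity: 45 ≡ 1 and 1457 ≡ 1 (mod 4), so (45/1457) = +(1457/45).
Reduce top mod 45: now compute (17/45).
Reciprocity: 17 ≡ 1 and 45 ≡ 1 (mod 4), so (17/45) = +(45/17).
Reduce top mod 17: now compute (11/17).
Reciprocity: 11 ≡ 3 and 17 ≡ 1 (mod 4), so (11/17) = +(17/11).
Reduce top mod 11: now compute (6/11).
Pull out 2: since 11 ≡ 3 (mod 8), (2/11) = -1.
Reciprocity: 3 ≡ 3 and 11 ≡ 3 (mod 4), so (3/11) = −(11/3).
Reduce top mod 3: now compute (2/3).
Pull out 2: since 3 ≡ 3 (mod 8), (2/3) = -1.
Reached (1/3) = 1. Collecting the sign flips along the way, the symbol is -1.

-1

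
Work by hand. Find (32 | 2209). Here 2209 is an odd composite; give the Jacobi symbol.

1

Pull out 2^5: since 2209 ≡ 1 (mod 8), (2/2209) = +1, so (2/2209)^5 = +1.
Reached (1/2209) = 1. Collecting the sign flips along the way, the symbol is +1.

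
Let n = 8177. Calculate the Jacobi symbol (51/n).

0

Reciprocity: 51 ≡ 3 and 8177 ≡ 1 (mod 4), so (51/8177) = +(8177/51).
Reduce top mod 51: now compute (17/51).
Reciprocity: 17 ≡ 1 and 51 ≡ 3 (mod 4), so (17/51) = +(51/17).
Reduce top mod 17: now compute (0/17).
Top reduces to 0: gcd > 1, so the symbol is 0.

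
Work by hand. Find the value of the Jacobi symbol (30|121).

Pull out 2: since 121 ≡ 1 (mod 8), (2/121) = +1.
Reciprocity: 15 ≡ 3 and 121 ≡ 1 (mod 4), so (15/121) = +(121/15).
Reduce top mod 15: now compute (1/15).
Reached (1/15) = 1. Collecting the sign flips along the way, the symbol is +1.

1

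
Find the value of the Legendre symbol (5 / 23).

Reciprocity: 5 ≡ 1 and 23 ≡ 3 (mod 4), so (5/23) = +(23/5).
Reduce top mod 5: now compute (3/5).
Reciprocity: 3 ≡ 3 and 5 ≡ 1 (mod 4), so (3/5) = +(5/3).
Reduce top mod 3: now compute (2/3).
Pull out 2: since 3 ≡ 3 (mod 8), (2/3) = -1.
Reached (1/3) = 1. Collecting the sign flips along the way, the symbol is -1.

-1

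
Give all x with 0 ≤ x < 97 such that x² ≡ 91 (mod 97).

97 ≡ 1 (mod 4), so we find a root by search.
Trying successive values, 24² = 576 ≡ 91 (mod 97). The other root is 97 − 24 = 73.

24, 73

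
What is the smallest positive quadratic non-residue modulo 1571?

(2/1571) = −1, so 2 is the smallest positive non-residue mod 1571.

2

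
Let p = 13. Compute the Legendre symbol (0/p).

0

Top reduces to 0: gcd > 1, so the symbol is 0.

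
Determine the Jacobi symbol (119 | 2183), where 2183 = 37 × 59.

-1

Reciprocity: 119 ≡ 3 and 2183 ≡ 3 (mod 4), so (119/2183) = −(2183/119).
Reduce top mod 119: now compute (41/119).
Reciprocity: 41 ≡ 1 and 119 ≡ 3 (mod 4), so (41/119) = +(119/41).
Reduce top mod 41: now compute (37/41).
Reciprocity: 37 ≡ 1 and 41 ≡ 1 (mod 4), so (37/41) = +(41/37).
Reduce top mod 37: now compute (4/37).
Pull out 2^2: since 37 ≡ 5 (mod 8), (2/37) = -1, so (2/37)^2 = +1.
Reached (1/37) = 1. Collecting the sign flips along the way, the symbol is -1.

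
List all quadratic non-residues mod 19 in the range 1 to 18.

2, 3, 8, 10, 12, 13, 14, 15, 18

Square k = 1,…,9 (k and 19−k give the same square):
1²=1, 2²=4, 3²=9, 4²=16, 5²≡6, 6²≡17, 7²≡11, 8²≡7, 9²≡5 (mod 19).
The residues are {1, 4, 5, 6, 7, 9, 11, 16, 17}; the non-residues are the remaining 9 nonzero classes.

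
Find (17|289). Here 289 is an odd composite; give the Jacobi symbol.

0

Reciprocity: 17 ≡ 1 and 289 ≡ 1 (mod 4), so (17/289) = +(289/17).
Reduce top mod 17: now compute (0/17).
Top reduces to 0: gcd > 1, so the symbol is 0.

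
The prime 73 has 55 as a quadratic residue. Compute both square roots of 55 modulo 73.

73 ≡ 1 (mod 4), so we find a root by search.
Trying successive values, 36² = 1296 ≡ 55 (mod 73). The other root is 73 − 36 = 37.

36, 37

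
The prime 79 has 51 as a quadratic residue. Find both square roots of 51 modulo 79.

29, 50

Since 79 ≡ 3 (mod 4), a square root of 51 is 51^((79+1)/4) = 51^20 mod 79.
Repeated squaring: 51^2≡73, 51^4≡36, 51^8≡32, 51^16≡76 (mod 79).
51^20 = 51^(16+4) ≡ 50 (mod 79).
Check: 50² = 2500 ≡ 51 (mod 79). The two roots are 29 and 50.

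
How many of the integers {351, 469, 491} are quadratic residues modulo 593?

2

(351/593) = +1 → QR.
(469/593) = +1 → QR.
(491/593) = -1 → non-residue.
Total quadratic residues among the 3: 2.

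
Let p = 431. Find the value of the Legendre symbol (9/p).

Reciprocity: 9 ≡ 1 and 431 ≡ 3 (mod 4), so (9/431) = +(431/9).
Reduce top mod 9: now compute (8/9).
Pull out 2^3: since 9 ≡ 1 (mod 8), (2/9) = +1, so (2/9)^3 = +1.
Reached (1/9) = 1. Collecting the sign flips along the way, the symbol is +1.

1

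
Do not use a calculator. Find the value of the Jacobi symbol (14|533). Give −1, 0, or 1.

-1

Pull out 2: since 533 ≡ 5 (mod 8), (2/533) = -1.
Reciprocity: 7 ≡ 3 and 533 ≡ 1 (mod 4), so (7/533) = +(533/7).
Reduce top mod 7: now compute (1/7).
Reached (1/7) = 1. Collecting the sign flips along the way, the symbol is -1.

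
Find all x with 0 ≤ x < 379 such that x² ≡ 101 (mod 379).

Since 379 ≡ 3 (mod 4), a square root of 101 is 101^((379+1)/4) = 101^95 mod 379.
Repeated squaring: 101^2≡347, 101^4≡266, 101^8≡262, 101^16≡45, 101^32≡130, 101^64≡224 (mod 379).
101^95 = 101^(64+16+8+4+2+1) ≡ 187 (mod 379).
Check: 187² = 34969 ≡ 101 (mod 379). The two roots are 187 and 192.

187, 192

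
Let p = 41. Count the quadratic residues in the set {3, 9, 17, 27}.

1

(3/41) = -1 → non-residue.
(9/41) = +1 → QR.
(17/41) = -1 → non-residue.
(27/41) = -1 → non-residue.
Total quadratic residues among the 4: 1.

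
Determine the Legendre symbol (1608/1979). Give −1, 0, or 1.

Pull out 2^3: since 1979 ≡ 3 (mod 8), (2/1979) = -1, so (2/1979)^3 = -1.
Reciprocity: 201 ≡ 1 and 1979 ≡ 3 (mod 4), so (201/1979) = +(1979/201).
Reduce top mod 201: now compute (170/201).
Pull out 2: since 201 ≡ 1 (mod 8), (2/201) = +1.
Reciprocity: 85 ≡ 1 and 201 ≡ 1 (mod 4), so (85/201) = +(201/85).
Reduce top mod 85: now compute (31/85).
Reciprocity: 31 ≡ 3 and 85 ≡ 1 (mod 4), so (31/85) = +(85/31).
Reduce top mod 31: now compute (23/31).
Reciprocity: 23 ≡ 3 and 31 ≡ 3 (mod 4), so (23/31) = −(31/23).
Reduce top mod 23: now compute (8/23).
Pull out 2^3: since 23 ≡ 7 (mod 8), (2/23) = +1, so (2/23)^3 = +1.
Reached (1/23) = 1. Collecting the sign flips along the way, the symbol is +1.

1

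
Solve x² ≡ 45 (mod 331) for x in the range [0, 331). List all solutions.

Since 331 ≡ 3 (mod 4), a square root of 45 is 45^((331+1)/4) = 45^83 mod 331.
Repeated squaring: 45^2≡39, 45^4≡197, 45^8≡82, 45^16≡104, 45^32≡224, 45^64≡195 (mod 331).
45^83 = 45^(64+16+2+1) ≡ 294 (mod 331).
Check: 294² = 86436 ≡ 45 (mod 331). The two roots are 37 and 294.

37, 294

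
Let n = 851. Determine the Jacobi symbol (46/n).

0

Pull out 2: since 851 ≡ 3 (mod 8), (2/851) = -1.
Reciprocity: 23 ≡ 3 and 851 ≡ 3 (mod 4), so (23/851) = −(851/23).
Reduce top mod 23: now compute (0/23).
Top reduces to 0: gcd > 1, so the symbol is 0.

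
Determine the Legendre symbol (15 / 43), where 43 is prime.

Reciprocity: 15 ≡ 3 and 43 ≡ 3 (mod 4), so (15/43) = −(43/15).
Reduce top mod 15: now compute (13/15).
Reciprocity: 13 ≡ 1 and 15 ≡ 3 (mod 4), so (13/15) = +(15/13).
Reduce top mod 13: now compute (2/13).
Pull out 2: since 13 ≡ 5 (mod 8), (2/13) = -1.
Reached (1/13) = 1. Collecting the sign flips along the way, the symbol is +1.

1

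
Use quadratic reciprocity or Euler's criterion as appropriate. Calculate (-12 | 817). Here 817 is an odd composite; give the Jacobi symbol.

1

First reduce: -12 ≡ 805 (mod 817).
Reciprocity: 805 ≡ 1 and 817 ≡ 1 (mod 4), so (805/817) = +(817/805).
Reduce top mod 805: now compute (12/805).
Pull out 2^2: since 805 ≡ 5 (mod 8), (2/805) = -1, so (2/805)^2 = +1.
Reciprocity: 3 ≡ 3 and 805 ≡ 1 (mod 4), so (3/805) = +(805/3).
Reduce top mod 3: now compute (1/3).
Reached (1/3) = 1. Collecting the sign flips along the way, the symbol is +1.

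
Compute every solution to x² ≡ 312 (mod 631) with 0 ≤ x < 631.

Since 631 ≡ 3 (mod 4), a square root of 312 is 312^((631+1)/4) = 312^158 mod 631.
Repeated squaring: 312^2≡170, 312^4≡505, 312^8≡101, 312^16≡105, 312^32≡298, 312^64≡464, 312^128≡125 (mod 631).
312^158 = 312^(128+16+8+4+2) ≡ 182 (mod 631).
Check: 182² = 33124 ≡ 312 (mod 631). The two roots are 182 and 449.

182, 449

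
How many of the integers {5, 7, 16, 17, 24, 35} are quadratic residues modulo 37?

(5/37) = -1 → non-residue.
(7/37) = +1 → QR.
(16/37) = +1 → QR.
(17/37) = -1 → non-residue.
(24/37) = -1 → non-residue.
(35/37) = -1 → non-residue.
Total quadratic residues among the 6: 2.

2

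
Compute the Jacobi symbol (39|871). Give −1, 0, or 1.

Reciprocity: 39 ≡ 3 and 871 ≡ 3 (mod 4), so (39/871) = −(871/39).
Reduce top mod 39: now compute (13/39).
Reciprocity: 13 ≡ 1 and 39 ≡ 3 (mod 4), so (13/39) = +(39/13).
Reduce top mod 13: now compute (0/13).
Top reduces to 0: gcd > 1, so the symbol is 0.

0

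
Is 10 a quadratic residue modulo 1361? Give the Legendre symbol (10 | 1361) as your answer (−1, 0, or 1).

Pull out 2: since 1361 ≡ 1 (mod 8), (2/1361) = +1.
Reciprocity: 5 ≡ 1 and 1361 ≡ 1 (mod 4), so (5/1361) = +(1361/5).
Reduce top mod 5: now compute (1/5).
Reached (1/5) = 1. Collecting the sign flips along the way, the symbol is +1.

1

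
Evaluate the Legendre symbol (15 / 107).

Reciprocity: 15 ≡ 3 and 107 ≡ 3 (mod 4), so (15/107) = −(107/15).
Reduce top mod 15: now compute (2/15).
Pull out 2: since 15 ≡ 7 (mod 8), (2/15) = +1.
Reached (1/15) = 1. Collecting the sign flips along the way, the symbol is -1.

-1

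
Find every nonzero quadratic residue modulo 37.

Square k = 1,…,18 (k and 37−k give the same square):
1²=1, 2²=4, 3²=9, 4²=16, 5²=25, 6²=36, 7²≡12, 8²≡27, 9²≡7, 10²≡26, 11²≡10, 12²≡33, 13²≡21, 14²≡11, 15²≡3, 16²≡34, 17²≡30, 18²≡28 (mod 37).
So the quadratic residues mod 37 are {1, 3, 4, 7, 9, 10, 11, 12, 16, 21, 25, 26, 27, 28, 30, 33, 34, 36}.

1 3 4 7 9 10 11 12 16 21 25 26 27 28 30 33 34 36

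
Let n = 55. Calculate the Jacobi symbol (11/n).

Reciprocity: 11 ≡ 3 and 55 ≡ 3 (mod 4), so (11/55) = −(55/11).
Reduce top mod 11: now compute (0/11).
Top reduces to 0: gcd > 1, so the symbol is 0.

0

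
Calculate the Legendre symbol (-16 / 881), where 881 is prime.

Euler's criterion: (-16/881) ≡ 865^440 (mod 881).
865^2 ≡ 256 (mod 881)
865^4 ≡ 342 (mod 881)
865^8 ≡ 672 (mod 881)
865^16 ≡ 512 (mod 881)
865^32 ≡ 487 (mod 881)
865^64 ≡ 180 (mod 881)
865^128 ≡ 684 (mod 881)
865^256 ≡ 45 (mod 881)
865^440 = 865^(256+128+32+16+8) ≡ 1 (mod 881).
Result is 1, so (-16/881) = 1.

1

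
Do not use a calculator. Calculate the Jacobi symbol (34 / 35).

-1

Pull out 2: since 35 ≡ 3 (mod 8), (2/35) = -1.
Reciprocity: 17 ≡ 1 and 35 ≡ 3 (mod 4), so (17/35) = +(35/17).
Reduce top mod 17: now compute (1/17).
Reached (1/17) = 1. Collecting the sign flips along the way, the symbol is -1.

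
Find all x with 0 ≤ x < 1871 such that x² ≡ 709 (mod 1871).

Since 1871 ≡ 3 (mod 4), a square root of 709 is 709^((1871+1)/4) = 709^468 mod 1871.
Repeated squaring: 709^2≡1253, 709^4≡240, 709^8≡1470, 709^16≡1766, 709^32≡1670, 709^64≡1110, 709^128≡982, 709^256≡759 (mod 1871).
709^468 = 709^(256+128+64+16+4) ≡ 200 (mod 1871).
Check: 200² = 40000 ≡ 709 (mod 1871). The two roots are 200 and 1671.

200, 1671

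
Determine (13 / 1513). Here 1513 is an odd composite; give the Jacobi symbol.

Reciprocity: 13 ≡ 1 and 1513 ≡ 1 (mod 4), so (13/1513) = +(1513/13).
Reduce top mod 13: now compute (5/13).
Reciprocity: 5 ≡ 1 and 13 ≡ 1 (mod 4), so (5/13) = +(13/5).
Reduce top mod 5: now compute (3/5).
Reciprocity: 3 ≡ 3 and 5 ≡ 1 (mod 4), so (3/5) = +(5/3).
Reduce top mod 3: now compute (2/3).
Pull out 2: since 3 ≡ 3 (mod 8), (2/3) = -1.
Reached (1/3) = 1. Collecting the sign flips along the way, the symbol is -1.

-1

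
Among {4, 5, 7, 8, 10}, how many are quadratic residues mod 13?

(4/13) = +1 → QR.
(5/13) = -1 → non-residue.
(7/13) = -1 → non-residue.
(8/13) = -1 → non-residue.
(10/13) = +1 → QR.
Total quadratic residues among the 5: 2.

2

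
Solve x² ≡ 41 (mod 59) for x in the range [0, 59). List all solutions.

10, 49

Since 59 ≡ 3 (mod 4), a square root of 41 is 41^((59+1)/4) = 41^15 mod 59.
Repeated squaring: 41^2≡29, 41^4≡15, 41^8≡48 (mod 59).
41^15 = 41^(8+4+2+1) ≡ 49 (mod 59).
Check: 49² = 2401 ≡ 41 (mod 59). The two roots are 10 and 49.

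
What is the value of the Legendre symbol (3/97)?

Euler's criterion: (3/97) ≡ 3^48 (mod 97).
3^2 ≡ 9 (mod 97)
3^4 ≡ 81 (mod 97)
3^8 ≡ 62 (mod 97)
3^16 ≡ 61 (mod 97)
3^32 ≡ 35 (mod 97)
3^48 = 3^(32+16) ≡ 1 (mod 97).
Result is 1, so (3/97) = 1.

1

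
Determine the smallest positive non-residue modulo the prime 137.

3

(2/137) = +1, so 2 is a residue.
(3/137) = −1, so 3 is the smallest positive non-residue mod 137.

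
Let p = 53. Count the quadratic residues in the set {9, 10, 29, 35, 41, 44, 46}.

(9/53) = +1 → QR.
(10/53) = +1 → QR.
(29/53) = +1 → QR.
(35/53) = -1 → non-residue.
(41/53) = -1 → non-residue.
(44/53) = +1 → QR.
(46/53) = +1 → QR.
Total quadratic residues among the 7: 5.

5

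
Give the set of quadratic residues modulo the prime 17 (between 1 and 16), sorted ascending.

Square k = 1,…,8 (k and 17−k give the same square):
1²=1, 2²=4, 3²=9, 4²=16, 5²≡8, 6²≡2, 7²≡15, 8²≡13 (mod 17).
So the quadratic residues mod 17 are {1, 2, 4, 8, 9, 13, 15, 16}.

1,2,4,8,9,13,15,16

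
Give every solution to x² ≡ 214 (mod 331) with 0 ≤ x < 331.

Since 331 ≡ 3 (mod 4), a square root of 214 is 214^((331+1)/4) = 214^83 mod 331.
Repeated squaring: 214^2≡118, 214^4≡22, 214^8≡153, 214^16≡239, 214^32≡189, 214^64≡304 (mod 331).
214^83 = 214^(64+16+2+1) ≡ 144 (mod 331).
Check: 144² = 20736 ≡ 214 (mod 331). The two roots are 144 and 187.

144, 187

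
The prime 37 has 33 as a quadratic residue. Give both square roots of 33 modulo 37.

37 ≡ 1 (mod 4), so we find a root by search.
Trying successive values, 12² = 144 ≡ 33 (mod 37). The other root is 37 − 12 = 25.

12, 25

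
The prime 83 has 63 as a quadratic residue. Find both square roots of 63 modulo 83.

35, 48

Since 83 ≡ 3 (mod 4), a square root of 63 is 63^((83+1)/4) = 63^21 mod 83.
Repeated squaring: 63^2≡68, 63^4≡59, 63^8≡78, 63^16≡25 (mod 83).
63^21 = 63^(16+4+1) ≡ 48 (mod 83).
Check: 48² = 2304 ≡ 63 (mod 83). The two roots are 35 and 48.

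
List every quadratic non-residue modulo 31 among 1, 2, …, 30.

Square k = 1,…,15 (k and 31−k give the same square):
1²=1, 2²=4, 3²=9, 4²=16, 5²=25, 6²≡5, 7²≡18, 8²≡2, 9²≡19, 10²≡7, 11²≡28, 12²≡20, 13²≡14, 14²≡10, 15²≡8 (mod 31).
The residues are {1, 2, 4, 5, 7, 8, 9, 10, 14, 16, 18, 19, 20, 25, 28}; the non-residues are the remaining 15 nonzero classes.

3, 6, 11, 12, 13, 15, 17, 21, 22, 23, 24, 26, 27, 29, 30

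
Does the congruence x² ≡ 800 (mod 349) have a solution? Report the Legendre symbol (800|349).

Euler's criterion: (800/349) ≡ 102^174 (mod 349).
102^2 ≡ 283 (mod 349)
102^4 ≡ 168 (mod 349)
102^8 ≡ 304 (mod 349)
102^16 ≡ 280 (mod 349)
102^32 ≡ 224 (mod 349)
102^64 ≡ 269 (mod 349)
102^128 ≡ 118 (mod 349)
102^174 = 102^(128+32+8+4+2) ≡ 348 (mod 349).
Result is 348 ≡ −1, so (800/349) = −1.

-1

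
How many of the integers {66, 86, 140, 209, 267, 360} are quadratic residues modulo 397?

(66/397) = -1 → non-residue.
(86/397) = -1 → non-residue.
(140/397) = +1 → QR.
(209/397) = +1 → QR.
(267/397) = -1 → non-residue.
(360/397) = +1 → QR.
Total quadratic residues among the 6: 3.

3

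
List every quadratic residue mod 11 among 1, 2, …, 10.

Square k = 1,…,5 (k and 11−k give the same square):
1²=1, 2²=4, 3²=9, 4²≡5, 5²≡3 (mod 11).
So the quadratic residues mod 11 are {1, 3, 4, 5, 9}.

1 3 4 5 9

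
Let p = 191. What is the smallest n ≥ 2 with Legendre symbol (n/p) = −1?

7

(2/191) = +1, so 2 is a residue.
(3/191) = +1, so 3 is a residue.
(4/191) = +1, so 4 is a residue.
(5/191) = +1, so 5 is a residue.
(6/191) = +1, so 6 is a residue.
(7/191) = −1, so 7 is the smallest positive non-residue mod 191.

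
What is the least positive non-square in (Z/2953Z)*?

5

(2/2953) = +1, so 2 is a residue.
(3/2953) = +1, so 3 is a residue.
(4/2953) = +1, so 4 is a residue.
(5/2953) = −1, so 5 is the smallest positive non-residue mod 2953.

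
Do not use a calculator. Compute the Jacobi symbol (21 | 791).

0

Reciprocity: 21 ≡ 1 and 791 ≡ 3 (mod 4), so (21/791) = +(791/21).
Reduce top mod 21: now compute (14/21).
Pull out 2: since 21 ≡ 5 (mod 8), (2/21) = -1.
Reciprocity: 7 ≡ 3 and 21 ≡ 1 (mod 4), so (7/21) = +(21/7).
Reduce top mod 7: now compute (0/7).
Top reduces to 0: gcd > 1, so the symbol is 0.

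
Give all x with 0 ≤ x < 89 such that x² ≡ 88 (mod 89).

89 ≡ 1 (mod 4), so we find a root by search.
Trying successive values, 34² = 1156 ≡ 88 (mod 89). The other root is 89 − 34 = 55.

34, 55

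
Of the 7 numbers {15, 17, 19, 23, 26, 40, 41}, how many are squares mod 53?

(15/53) = +1 → QR.
(17/53) = +1 → QR.
(19/53) = -1 → non-residue.
(23/53) = -1 → non-residue.
(26/53) = -1 → non-residue.
(40/53) = +1 → QR.
(41/53) = -1 → non-residue.
Total quadratic residues among the 7: 3.

3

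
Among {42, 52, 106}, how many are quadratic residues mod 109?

(42/109) = -1 → non-residue.
(52/109) = -1 → non-residue.
(106/109) = +1 → QR.
Total quadratic residues among the 3: 1.

1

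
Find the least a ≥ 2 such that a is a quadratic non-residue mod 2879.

(2/2879) = +1, so 2 is a residue.
(3/2879) = +1, so 3 is a residue.
(4/2879) = +1, so 4 is a residue.
(5/2879) = +1, so 5 is a residue.
(6/2879) = +1, so 6 is a residue.
(7/2879) = −1, so 7 is the smallest positive non-residue mod 2879.

7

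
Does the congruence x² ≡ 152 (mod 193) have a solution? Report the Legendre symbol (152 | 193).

Pull out 2^3: since 193 ≡ 1 (mod 8), (2/193) = +1, so (2/193)^3 = +1.
Reciprocity: 19 ≡ 3 and 193 ≡ 1 (mod 4), so (19/193) = +(193/19).
Reduce top mod 19: now compute (3/19).
Reciprocity: 3 ≡ 3 and 19 ≡ 3 (mod 4), so (3/19) = −(19/3).
Reduce top mod 3: now compute (1/3).
Reached (1/3) = 1. Collecting the sign flips along the way, the symbol is -1.

-1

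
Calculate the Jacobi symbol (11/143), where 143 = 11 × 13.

0

Reciprocity: 11 ≡ 3 and 143 ≡ 3 (mod 4), so (11/143) = −(143/11).
Reduce top mod 11: now compute (0/11).
Top reduces to 0: gcd > 1, so the symbol is 0.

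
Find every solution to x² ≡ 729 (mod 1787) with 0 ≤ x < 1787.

Since 1787 ≡ 3 (mod 4), a square root of 729 is 729^((1787+1)/4) = 729^447 mod 1787.
Repeated squaring: 729^2≡702, 729^4≡1379, 729^8≡273, 729^16≡1262, 729^32≡427, 729^64≡55, 729^128≡1238, 729^256≡1185 (mod 1787).
729^447 = 729^(256+128+32+16+8+4+2+1) ≡ 27 (mod 1787).
Check: 27² = 729 ≡ 729 (mod 1787). The two roots are 27 and 1760.

27, 1760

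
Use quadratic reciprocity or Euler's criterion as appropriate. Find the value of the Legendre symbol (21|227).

1

Reciprocity: 21 ≡ 1 and 227 ≡ 3 (mod 4), so (21/227) = +(227/21).
Reduce top mod 21: now compute (17/21).
Reciprocity: 17 ≡ 1 and 21 ≡ 1 (mod 4), so (17/21) = +(21/17).
Reduce top mod 17: now compute (4/17).
Pull out 2^2: since 17 ≡ 1 (mod 8), (2/17) = +1, so (2/17)^2 = +1.
Reached (1/17) = 1. Collecting the sign flips along the way, the symbol is +1.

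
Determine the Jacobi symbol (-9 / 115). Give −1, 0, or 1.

First reduce: -9 ≡ 106 (mod 115).
Pull out 2: since 115 ≡ 3 (mod 8), (2/115) = -1.
Reciprocity: 53 ≡ 1 and 115 ≡ 3 (mod 4), so (53/115) = +(115/53).
Reduce top mod 53: now compute (9/53).
Reciprocity: 9 ≡ 1 and 53 ≡ 1 (mod 4), so (9/53) = +(53/9).
Reduce top mod 9: now compute (8/9).
Pull out 2^3: since 9 ≡ 1 (mod 8), (2/9) = +1, so (2/9)^3 = +1.
Reached (1/9) = 1. Collecting the sign flips along the way, the symbol is -1.

-1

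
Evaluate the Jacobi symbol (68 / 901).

0

Pull out 2^2: since 901 ≡ 5 (mod 8), (2/901) = -1, so (2/901)^2 = +1.
Reciprocity: 17 ≡ 1 and 901 ≡ 1 (mod 4), so (17/901) = +(901/17).
Reduce top mod 17: now compute (0/17).
Top reduces to 0: gcd > 1, so the symbol is 0.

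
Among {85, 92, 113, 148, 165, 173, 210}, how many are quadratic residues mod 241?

1

(85/241) = -1 → non-residue.
(92/241) = -1 → non-residue.
(113/241) = +1 → QR.
(148/241) = -1 → non-residue.
(165/241) = -1 → non-residue.
(173/241) = -1 → non-residue.
(210/241) = -1 → non-residue.
Total quadratic residues among the 7: 1.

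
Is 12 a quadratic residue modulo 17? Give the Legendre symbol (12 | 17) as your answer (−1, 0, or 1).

Euler's criterion: (12/17) ≡ 12^8 (mod 17).
12^2 ≡ 8 (mod 17)
12^4 ≡ 13 (mod 17)
12^8 ≡ 16 (mod 17)
12^8 = 12^(8) ≡ 16 (mod 17).
Result is 16 ≡ −1, so (12/17) = −1.

-1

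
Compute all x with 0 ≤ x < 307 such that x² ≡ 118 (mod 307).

Since 307 ≡ 3 (mod 4), a square root of 118 is 118^((307+1)/4) = 118^77 mod 307.
Repeated squaring: 118^2≡109, 118^4≡215, 118^8≡175, 118^16≡232, 118^32≡99, 118^64≡284 (mod 307).
118^77 = 118^(64+8+4+1) ≡ 90 (mod 307).
Check: 90² = 8100 ≡ 118 (mod 307). The two roots are 90 and 217.

90, 217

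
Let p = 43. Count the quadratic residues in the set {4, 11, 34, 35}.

3

(4/43) = +1 → QR.
(11/43) = +1 → QR.
(34/43) = -1 → non-residue.
(35/43) = +1 → QR.
Total quadratic residues among the 4: 3.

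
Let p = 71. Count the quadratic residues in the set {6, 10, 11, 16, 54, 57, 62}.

5

(6/71) = +1 → QR.
(10/71) = +1 → QR.
(11/71) = -1 → non-residue.
(16/71) = +1 → QR.
(54/71) = +1 → QR.
(57/71) = +1 → QR.
(62/71) = -1 → non-residue.
Total quadratic residues among the 7: 5.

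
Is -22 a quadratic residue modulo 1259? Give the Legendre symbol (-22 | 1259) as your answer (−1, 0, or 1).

First reduce: -22 ≡ 1237 (mod 1259).
Reciprocity: 1237 ≡ 1 and 1259 ≡ 3 (mod 4), so (1237/1259) = +(1259/1237).
Reduce top mod 1237: now compute (22/1237).
Pull out 2: since 1237 ≡ 5 (mod 8), (2/1237) = -1.
Reciprocity: 11 ≡ 3 and 1237 ≡ 1 (mod 4), so (11/1237) = +(1237/11).
Reduce top mod 11: now compute (5/11).
Reciprocity: 5 ≡ 1 and 11 ≡ 3 (mod 4), so (5/11) = +(11/5).
Reduce top mod 5: now compute (1/5).
Reached (1/5) = 1. Collecting the sign flips along the way, the symbol is -1.

-1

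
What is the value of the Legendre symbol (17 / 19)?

1

Reciprocity: 17 ≡ 1 and 19 ≡ 3 (mod 4), so (17/19) = +(19/17).
Reduce top mod 17: now compute (2/17).
Pull out 2: since 17 ≡ 1 (mod 8), (2/17) = +1.
Reached (1/17) = 1. Collecting the sign flips along the way, the symbol is +1.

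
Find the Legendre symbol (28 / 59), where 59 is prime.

Pull out 2^2: since 59 ≡ 3 (mod 8), (2/59) = -1, so (2/59)^2 = +1.
Reciprocity: 7 ≡ 3 and 59 ≡ 3 (mod 4), so (7/59) = −(59/7).
Reduce top mod 7: now compute (3/7).
Reciprocity: 3 ≡ 3 and 7 ≡ 3 (mod 4), so (3/7) = −(7/3).
Reduce top mod 3: now compute (1/3).
Reached (1/3) = 1. Collecting the sign flips along the way, the symbol is +1.

1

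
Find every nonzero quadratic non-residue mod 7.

Square k = 1,…,3 (k and 7−k give the same square):
1²=1, 2²=4, 3²≡2 (mod 7).
The residues are {1, 2, 4}; the non-residues are the remaining 3 nonzero classes.

3 5 6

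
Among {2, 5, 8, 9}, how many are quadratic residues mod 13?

1

(2/13) = -1 → non-residue.
(5/13) = -1 → non-residue.
(8/13) = -1 → non-residue.
(9/13) = +1 → QR.
Total quadratic residues among the 4: 1.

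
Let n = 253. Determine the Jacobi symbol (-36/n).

1

First reduce: -36 ≡ 217 (mod 253).
Reciprocity: 217 ≡ 1 and 253 ≡ 1 (mod 4), so (217/253) = +(253/217).
Reduce top mod 217: now compute (36/217).
Pull out 2^2: since 217 ≡ 1 (mod 8), (2/217) = +1, so (2/217)^2 = +1.
Reciprocity: 9 ≡ 1 and 217 ≡ 1 (mod 4), so (9/217) = +(217/9).
Reduce top mod 9: now compute (1/9).
Reached (1/9) = 1. Collecting the sign flips along the way, the symbol is +1.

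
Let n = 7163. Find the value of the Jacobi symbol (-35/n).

First reduce: -35 ≡ 7128 (mod 7163).
Pull out 2^3: since 7163 ≡ 3 (mod 8), (2/7163) = -1, so (2/7163)^3 = -1.
Reciprocity: 891 ≡ 3 and 7163 ≡ 3 (mod 4), so (891/7163) = −(7163/891).
Reduce top mod 891: now compute (35/891).
Reciprocity: 35 ≡ 3 and 891 ≡ 3 (mod 4), so (35/891) = −(891/35).
Reduce top mod 35: now compute (16/35).
Pull out 2^4: since 35 ≡ 3 (mod 8), (2/35) = -1, so (2/35)^4 = +1.
Reached (1/35) = 1. Collecting the sign flips along the way, the symbol is -1.

-1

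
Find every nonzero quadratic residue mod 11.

Square k = 1,…,5 (k and 11−k give the same square):
1²=1, 2²=4, 3²=9, 4²≡5, 5²≡3 (mod 11).
So the quadratic residues mod 11 are {1, 3, 4, 5, 9}.

1 3 4 5 9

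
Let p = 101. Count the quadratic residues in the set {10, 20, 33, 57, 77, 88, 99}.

(10/101) = -1 → non-residue.
(20/101) = +1 → QR.
(33/101) = +1 → QR.
(57/101) = -1 → non-residue.
(77/101) = +1 → QR.
(88/101) = +1 → QR.
(99/101) = -1 → non-residue.
Total quadratic residues among the 7: 4.

4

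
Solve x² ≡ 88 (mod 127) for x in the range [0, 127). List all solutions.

Since 127 ≡ 3 (mod 4), a square root of 88 is 88^((127+1)/4) = 88^32 mod 127.
Repeated squaring: 88^2≡124, 88^4≡9, 88^8≡81, 88^16≡84, 88^32≡71 (mod 127).
88^32 = 88^(32) ≡ 71 (mod 127).
Check: 71² = 5041 ≡ 88 (mod 127). The two roots are 56 and 71.

56, 71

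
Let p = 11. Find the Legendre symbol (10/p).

Pull out 2: since 11 ≡ 3 (mod 8), (2/11) = -1.
Reciprocity: 5 ≡ 1 and 11 ≡ 3 (mod 4), so (5/11) = +(11/5).
Reduce top mod 5: now compute (1/5).
Reached (1/5) = 1. Collecting the sign flips along the way, the symbol is -1.

-1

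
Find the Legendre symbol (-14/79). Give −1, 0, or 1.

First reduce: -14 ≡ 65 (mod 79).
Reciprocity: 65 ≡ 1 and 79 ≡ 3 (mod 4), so (65/79) = +(79/65).
Reduce top mod 65: now compute (14/65).
Pull out 2: since 65 ≡ 1 (mod 8), (2/65) = +1.
Reciprocity: 7 ≡ 3 and 65 ≡ 1 (mod 4), so (7/65) = +(65/7).
Reduce top mod 7: now compute (2/7).
Pull out 2: since 7 ≡ 7 (mod 8), (2/7) = +1.
Reached (1/7) = 1. Collecting the sign flips along the way, the symbol is +1.

1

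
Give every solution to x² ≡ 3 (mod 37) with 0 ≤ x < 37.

37 ≡ 1 (mod 4), so we find a root by search.
Trying successive values, 15² = 225 ≡ 3 (mod 37). The other root is 37 − 15 = 22.

15, 22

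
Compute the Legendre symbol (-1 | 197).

First reduce: -1 ≡ 196 (mod 197).
Pull out 2^2: since 197 ≡ 5 (mod 8), (2/197) = -1, so (2/197)^2 = +1.
Reciprocity: 49 ≡ 1 and 197 ≡ 1 (mod 4), so (49/197) = +(197/49).
Reduce top mod 49: now compute (1/49).
Reached (1/49) = 1. Collecting the sign flips along the way, the symbol is +1.

1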